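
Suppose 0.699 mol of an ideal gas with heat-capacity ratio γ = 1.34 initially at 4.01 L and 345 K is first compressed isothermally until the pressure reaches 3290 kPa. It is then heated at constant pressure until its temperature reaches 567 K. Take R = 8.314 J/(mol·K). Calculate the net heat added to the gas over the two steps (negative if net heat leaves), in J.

1310 J

P₁ = nRT₁/V₁ = 0.699×8.314×345/4.01 = 500 kPa.
Step 1 — Isothermal: T stays 345 K; PV = const ⇒ V₂ = 0.609 L, P₂ = 3290 kPa.
ΔU = 0 (ideal gas, T constant).
W = nRT ln(V₂/V₁) = 0.699×8.314×345×ln(0.152) = -3780 J.
Q = ΔU + W = -3780 J.
State after step 1: P = 3290 kPa, V = 0.609 L, T = 345 K.
Step 2 — Isobaric: P stays 3290 kPa; V/T = const ⇒ T₂ = 567 K, V₂ = 1.00 L.
W = PΔV = 3290×(1.00−0.609) kPa·L = 1290 J.
ΔU = nCvΔT = 0.699×24.5×(567−345) = 3790 J.
Q = ΔU + W = nCpΔT = 5080 J.
Net over both steps: W = -2490 J, Q = 1310 J, ΔU = 3790 J.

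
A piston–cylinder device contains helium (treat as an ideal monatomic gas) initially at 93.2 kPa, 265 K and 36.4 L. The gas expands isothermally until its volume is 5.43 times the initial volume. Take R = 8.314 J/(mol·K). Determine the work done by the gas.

n = P₁V₁/(RT₁) = 93.2×36.4/(8.314×265) = 1.54 mol.
Isothermal: T stays 265 K; PV = const ⇒ V₂ = 198 L, P₂ = 17.2 kPa.
W = nRT ln(V₂/V₁) = 1.54×8.314×265×ln(5.43) = 5740 J.

5740 J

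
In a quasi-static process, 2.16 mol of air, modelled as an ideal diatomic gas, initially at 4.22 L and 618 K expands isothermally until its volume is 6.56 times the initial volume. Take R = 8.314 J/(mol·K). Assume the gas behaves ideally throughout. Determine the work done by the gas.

20900 J

P₁ = nRT₁/V₁ = 2.16×8.314×618/4.22 = 2630 kPa.
Isothermal: T stays 618 K; PV = const ⇒ V₂ = 27.7 L, P₂ = 401 kPa.
W = nRT ln(V₂/V₁) = 2.16×8.314×618×ln(6.56) = 20900 J.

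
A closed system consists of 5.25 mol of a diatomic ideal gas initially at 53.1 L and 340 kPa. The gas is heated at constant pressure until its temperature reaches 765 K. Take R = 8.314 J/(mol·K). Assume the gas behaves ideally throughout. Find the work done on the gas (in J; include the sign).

-15300 J

T₁ = P₁V₁/(nR) = 340×53.1/(5.25×8.314) = 414 K.
Isobaric: P stays 340 kPa; V/T = const ⇒ T₂ = 765 K, V₂ = 98.2 L.
W = PΔV = 340×(98.2−53.1) kPa·L = 15300 J.
Work done on the gas = −W_by = -15300 J.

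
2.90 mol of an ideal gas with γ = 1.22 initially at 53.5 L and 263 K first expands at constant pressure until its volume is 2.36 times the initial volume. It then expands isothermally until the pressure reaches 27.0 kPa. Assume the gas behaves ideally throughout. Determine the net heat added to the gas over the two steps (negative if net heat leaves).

P₁ = nRT₁/V₁ = 2.90×8.314×263/53.5 = 119 kPa.
Step 1 — Isobaric: P stays 119 kPa; V/T = const ⇒ T₂ = 621 K, V₂ = 126 L.
W = PΔV = 119×(126−53.5) kPa·L = 8620 J.
ΔU = nCvΔT = 2.90×37.8×(621−263) = 39200 J.
Q = ΔU + W = nCpΔT = 47800 J.
State after step 1: P = 119 kPa, V = 126 L, T = 621 K.
Step 2 — Isothermal: T stays 621 K; PV = const ⇒ V₂ = 554 L, P₂ = 27.0 kPa.
ΔU = 0 (ideal gas, T constant).
W = nRT ln(V₂/V₁) = 2.90×8.314×621×ln(4.39) = 22100 J.
Q = ΔU + W = 22100 J.
Net over both steps: W = 30800 J, Q = 70000 J, ΔU = 39200 J.

70000 J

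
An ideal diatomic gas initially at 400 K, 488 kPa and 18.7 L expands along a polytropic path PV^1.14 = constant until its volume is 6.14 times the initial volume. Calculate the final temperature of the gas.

310 K

Polytropic n=1.14: T₂ = T₁(V₁/V₂)^(n−1) = 400×(0.163)^0.14 = 310 K; P₂ = P₁(V₁/V₂)^n = 61.6 kPa.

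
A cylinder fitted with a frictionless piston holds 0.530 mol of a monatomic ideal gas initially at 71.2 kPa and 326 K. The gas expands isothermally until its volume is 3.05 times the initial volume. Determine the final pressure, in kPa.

V₁ = nRT₁/P₁ = 0.530×8.314×326/71.2 = 20.2 L.
Isothermal: T stays 326 K; PV = const ⇒ V₂ = 61.5 L, P₂ = 23.3 kPa.

23.3 kPa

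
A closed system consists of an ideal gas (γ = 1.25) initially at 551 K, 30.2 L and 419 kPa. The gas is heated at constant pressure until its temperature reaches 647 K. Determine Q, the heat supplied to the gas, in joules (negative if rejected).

11000 J

n = P₁V₁/(RT₁) = 419×30.2/(8.314×551) = 2.76 mol.
Isobaric: P stays 419 kPa; V/T = const ⇒ T₂ = 647 K, V₂ = 35.5 L.
W = PΔV = 419×(35.5−30.2) kPa·L = 2200 J.
ΔU = nCvΔT = 2.76×33.3×(647−551) = 8820 J.
Q = ΔU + W = nCpΔT = 11000 J.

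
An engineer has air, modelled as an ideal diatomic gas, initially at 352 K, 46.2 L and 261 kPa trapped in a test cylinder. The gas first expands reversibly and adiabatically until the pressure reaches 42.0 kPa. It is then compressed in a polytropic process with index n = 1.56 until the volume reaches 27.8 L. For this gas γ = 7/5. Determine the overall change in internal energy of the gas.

19200 J

n = P₁V₁/(RT₁) = 261×46.2/(8.314×352) = 4.12 mol.
Step 1 — Adiabatic: T₂/T₁ = (P₂/P₁)^((γ−1)/γ) ⇒ T₂ = 352×(0.161)^0.286 = 209 K; V₂ = 170 L.
ΔU = nCvΔT = 4.12×20.8×(209−352) = -12300 J.
Q = 0 for an adiabatic process, so W = −ΔU = 12300 J.
State after step 1: P = 42.0 kPa, V = 170 L, T = 209 K.
Step 2 — Polytropic n=1.56: T₂ = T₁(V₁/V₂)^(n−1) = 209×(6.13)^0.56 = 576 K; P₂ = P₁(V₁/V₂)^n = 710 kPa.
W = (P₁V₁−P₂V₂)/(n−1) = (42.0×170−710×27.8)/0.56 = -22500 J.
ΔU = nCvΔT = 4.12×20.8×(576−209) = 31500 J.
Q = ΔU + W = 8990 J.
Net over both steps: W = -10200 J, Q = 8990 J, ΔU = 19200 J.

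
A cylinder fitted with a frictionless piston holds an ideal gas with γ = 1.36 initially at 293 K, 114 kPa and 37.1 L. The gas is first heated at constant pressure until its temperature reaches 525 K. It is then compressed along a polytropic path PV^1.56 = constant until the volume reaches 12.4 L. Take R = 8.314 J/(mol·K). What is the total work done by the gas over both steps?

-17800 J

n = P₁V₁/(RT₁) = 114×37.1/(8.314×293) = 1.74 mol.
Step 1 — Isobaric: P stays 114 kPa; V/T = const ⇒ T₂ = 525 K, V₂ = 66.5 L.
W = PΔV = 114×(66.5−37.1) kPa·L = 3350 J.
ΔU = nCvΔT = 1.74×23.1×(525−293) = 9300 J.
Q = ΔU + W = nCpΔT = 12700 J.
State after step 1: P = 114 kPa, V = 66.5 L, T = 525 K.
Step 2 — Polytropic n=1.56: T₂ = T₁(V₁/V₂)^(n−1) = 525×(5.36)^0.56 = 1340 K; P₂ = P₁(V₁/V₂)^n = 1570 kPa.
W = (P₁V₁−P₂V₂)/(n−1) = (114×66.5−1570×12.4)/0.56 = -21100 J.
ΔU = nCvΔT = 1.74×23.1×(1340−525) = 32900 J.
Q = ΔU + W = 11700 J.
Net over both steps: W = -17800 J, Q = 24400 J, ΔU = 42200 J.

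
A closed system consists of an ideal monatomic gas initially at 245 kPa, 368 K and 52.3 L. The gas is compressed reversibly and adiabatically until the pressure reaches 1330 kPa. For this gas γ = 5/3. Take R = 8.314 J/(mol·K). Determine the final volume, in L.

Adiabatic: T₂/T₁ = (P₂/P₁)^((γ−1)/γ) ⇒ T₂ = 368×(5.43)^0.400 = 724 K; V₂ = 19.0 L.

19.0 L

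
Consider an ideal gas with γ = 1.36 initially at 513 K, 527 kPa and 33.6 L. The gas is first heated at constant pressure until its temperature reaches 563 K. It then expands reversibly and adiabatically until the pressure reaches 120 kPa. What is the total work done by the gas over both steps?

n = P₁V₁/(RT₁) = 527×33.6/(8.314×513) = 4.15 mol.
Step 1 — Isobaric: P stays 527 kPa; V/T = const ⇒ T₂ = 563 K, V₂ = 36.9 L.
W = PΔV = 527×(36.9−33.6) kPa·L = 1730 J.
ΔU = nCvΔT = 4.15×23.1×(563−513) = 4790 J.
Q = ΔU + W = nCpΔT = 6520 J.
State after step 1: P = 527 kPa, V = 36.9 L, T = 563 K.
Step 2 — Adiabatic: T₂/T₁ = (P₂/P₁)^((γ−1)/γ) ⇒ T₂ = 563×(0.228)^0.265 = 381 K; V₂ = 109 L.
ΔU = nCvΔT = 4.15×23.1×(381−563) = -17500 J.
Q = 0 for an adiabatic process, so W = −ΔU = 17500 J.
Net over both steps: W = 19200 J, Q = 6520 J, ΔU = -12700 J.

19200 J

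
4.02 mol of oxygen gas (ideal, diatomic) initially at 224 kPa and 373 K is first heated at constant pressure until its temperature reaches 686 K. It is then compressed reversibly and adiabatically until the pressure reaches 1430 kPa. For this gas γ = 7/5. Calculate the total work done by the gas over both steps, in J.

V₁ = nRT₁/P₁ = 4.02×8.314×373/224 = 55.7 L.
Step 1 — Isobaric: P stays 224 kPa; V/T = const ⇒ T₂ = 686 K, V₂ = 102 L.
W = PΔV = 224×(102−55.7) kPa·L = 10500 J.
ΔU = nCvΔT = 4.02×20.8×(686−373) = 26200 J.
Q = ΔU + W = nCpΔT = 36600 J.
State after step 1: P = 224 kPa, V = 102 L, T = 686 K.
Step 2 — Adiabatic: T₂/T₁ = (P₂/P₁)^((γ−1)/γ) ⇒ T₂ = 686×(6.38)^0.286 = 1170 K; V₂ = 27.2 L.
ΔU = nCvΔT = 4.02×20.8×(1170−686) = 40000 J.
Q = 0 for an adiabatic process, so W = −ΔU = -40000 J.
Net over both steps: W = -29600 J, Q = 36600 J, ΔU = 66200 J.

-29600 J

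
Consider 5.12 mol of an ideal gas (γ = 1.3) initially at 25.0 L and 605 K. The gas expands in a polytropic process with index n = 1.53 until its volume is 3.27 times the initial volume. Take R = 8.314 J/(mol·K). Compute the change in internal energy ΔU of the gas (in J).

-40000 J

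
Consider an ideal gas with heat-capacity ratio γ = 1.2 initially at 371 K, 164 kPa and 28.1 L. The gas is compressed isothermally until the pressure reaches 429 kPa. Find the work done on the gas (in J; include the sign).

n = P₁V₁/(RT₁) = 164×28.1/(8.314×371) = 1.49 mol.
Isothermal: T stays 371 K; PV = const ⇒ V₂ = 10.7 L, P₂ = 429 kPa.
W = nRT ln(V₂/V₁) = 1.49×8.314×371×ln(0.382) = -4430 J.
Work done on the gas = −W_by = 4430 J.

4430 J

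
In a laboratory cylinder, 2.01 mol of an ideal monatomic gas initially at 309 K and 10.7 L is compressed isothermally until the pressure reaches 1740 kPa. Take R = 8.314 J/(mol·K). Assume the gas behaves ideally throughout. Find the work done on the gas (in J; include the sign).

6620 J

P₁ = nRT₁/V₁ = 2.01×8.314×309/10.7 = 483 kPa.
Isothermal: T stays 309 K; PV = const ⇒ V₂ = 2.97 L, P₂ = 1740 kPa.
W = nRT ln(V₂/V₁) = 2.01×8.314×309×ln(0.277) = -6620 J.
Work done on the gas = −W_by = 6620 J.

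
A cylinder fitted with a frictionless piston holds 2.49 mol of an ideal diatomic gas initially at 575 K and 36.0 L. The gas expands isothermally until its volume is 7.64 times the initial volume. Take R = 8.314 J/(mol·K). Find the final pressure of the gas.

P₁ = nRT₁/V₁ = 2.49×8.314×575/36.0 = 331 kPa.
Isothermal: T stays 575 K; PV = const ⇒ V₂ = 275 L, P₂ = 43.3 kPa.

43.3 kPa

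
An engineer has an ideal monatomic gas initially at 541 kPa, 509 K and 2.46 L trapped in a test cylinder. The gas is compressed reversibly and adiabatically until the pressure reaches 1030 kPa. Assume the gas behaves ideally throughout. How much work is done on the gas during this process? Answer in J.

n = P₁V₁/(RT₁) = 541×2.46/(8.314×509) = 0.314 mol.
Adiabatic: T₂/T₁ = (P₂/P₁)^((γ−1)/γ) ⇒ T₂ = 509×(1.90)^0.400 = 659 K; V₂ = 1.67 L.
ΔU = nCvΔT = 0.314×12.5×(659−509) = 586 J.
Q = 0 for an adiabatic process, so W = −ΔU = -586 J.
Work done on the gas = −W_by = 586 J.

586 J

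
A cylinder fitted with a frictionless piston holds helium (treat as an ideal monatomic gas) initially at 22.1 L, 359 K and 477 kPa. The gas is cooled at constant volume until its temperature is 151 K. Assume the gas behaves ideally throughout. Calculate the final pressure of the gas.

Isochoric: V stays 22.1 L; P/T = const ⇒ T₂ = 151 K, P₂ = 201 kPa.

201 kPa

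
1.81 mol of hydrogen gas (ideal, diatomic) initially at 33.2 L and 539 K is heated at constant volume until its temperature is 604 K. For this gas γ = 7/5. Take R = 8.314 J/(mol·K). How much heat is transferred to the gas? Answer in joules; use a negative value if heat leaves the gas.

P₁ = nRT₁/V₁ = 1.81×8.314×539/33.2 = 244 kPa.
Isochoric: V stays 33.2 L; P/T = const ⇒ T₂ = 604 K, P₂ = 274 kPa.
W = 0 (no volume change).
ΔU = nCvΔT = 1.81×20.8×(604−539) = 2450 J.
Q = ΔU = 2450 J.

2450 J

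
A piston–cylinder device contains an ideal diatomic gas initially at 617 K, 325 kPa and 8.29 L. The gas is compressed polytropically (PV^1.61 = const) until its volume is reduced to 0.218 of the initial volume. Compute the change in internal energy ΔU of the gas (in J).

10300 J

n = P₁V₁/(RT₁) = 325×8.29/(8.314×617) = 0.525 mol.
Polytropic n=1.61: T₂ = T₁(V₁/V₂)^(n−1) = 617×(4.59)^0.61 = 1560 K; P₂ = P₁(V₁/V₂)^n = 3780 kPa.
For an ideal gas ΔU = nCvΔT with Cv = (5/2)R = 20.8 J/(mol·K).
ΔU = 0.525×20.8×(1560−617) = 10300 J.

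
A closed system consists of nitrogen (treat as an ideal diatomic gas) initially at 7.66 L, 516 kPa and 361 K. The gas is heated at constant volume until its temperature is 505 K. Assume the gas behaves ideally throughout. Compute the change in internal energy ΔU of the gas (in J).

n = P₁V₁/(RT₁) = 516×7.66/(8.314×361) = 1.32 mol.
Isochoric: V stays 7.66 L; P/T = const ⇒ T₂ = 505 K, P₂ = 722 kPa.
For an ideal gas ΔU = nCvΔT with Cv = (5/2)R = 20.8 J/(mol·K).
ΔU = 1.32×20.8×(505−361) = 3940 J.

3940 J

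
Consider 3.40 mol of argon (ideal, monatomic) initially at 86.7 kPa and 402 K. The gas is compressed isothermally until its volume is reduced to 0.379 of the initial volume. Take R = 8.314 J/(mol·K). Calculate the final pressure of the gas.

V₁ = nRT₁/P₁ = 3.40×8.314×402/86.7 = 131 L.
Isothermal: T stays 402 K; PV = const ⇒ V₂ = 49.7 L, P₂ = 229 kPa.

229 kPa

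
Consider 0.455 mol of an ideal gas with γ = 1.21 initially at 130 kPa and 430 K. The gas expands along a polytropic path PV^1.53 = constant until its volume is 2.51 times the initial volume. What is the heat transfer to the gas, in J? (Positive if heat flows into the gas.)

V₁ = nRT₁/P₁ = 0.455×8.314×430/130 = 12.5 L.
Polytropic n=1.53: T₂ = T₁(V₁/V₂)^(n−1) = 430×(0.398)^0.53 = 264 K; P₂ = P₁(V₁/V₂)^n = 31.8 kPa.
W = (P₁V₁−P₂V₂)/(n−1) = (130×12.5−31.8×31.4)/0.53 = 1180 J.
ΔU = nCvΔT = 0.455×39.6×(264−430) = -2990 J.
Q = ΔU + W = -1810 J.

-1810 J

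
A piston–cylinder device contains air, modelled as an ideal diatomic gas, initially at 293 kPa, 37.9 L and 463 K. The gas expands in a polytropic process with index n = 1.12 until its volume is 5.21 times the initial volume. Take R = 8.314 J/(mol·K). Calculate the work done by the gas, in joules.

n = P₁V₁/(RT₁) = 293×37.9/(8.314×463) = 2.88 mol.
Polytropic n=1.12: T₂ = T₁(V₁/V₂)^(n−1) = 463×(0.192)^0.12 = 380 K; P₂ = P₁(V₁/V₂)^n = 46.1 kPa.
W = (P₁V₁−P₂V₂)/(n−1) = (293×37.9−46.1×197)/0.12 = 16600 J.

16600 J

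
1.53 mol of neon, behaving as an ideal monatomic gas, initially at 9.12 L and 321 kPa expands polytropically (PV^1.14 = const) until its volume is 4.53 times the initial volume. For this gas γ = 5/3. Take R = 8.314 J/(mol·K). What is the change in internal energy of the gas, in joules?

T₁ = P₁V₁/(nR) = 321×9.12/(1.53×8.314) = 230 K.
Polytropic n=1.14: T₂ = T₁(V₁/V₂)^(n−1) = 230×(0.221)^0.14 = 186 K; P₂ = P₁(V₁/V₂)^n = 57.4 kPa.
For an ideal gas ΔU = nCvΔT with Cv = (3/2)R = 12.5 J/(mol·K).
ΔU = 1.53×12.5×(186−230) = -837 J.

-837 J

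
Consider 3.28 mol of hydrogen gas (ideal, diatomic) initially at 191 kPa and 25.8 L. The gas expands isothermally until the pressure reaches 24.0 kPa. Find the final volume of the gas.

205 L

T₁ = P₁V₁/(nR) = 191×25.8/(3.28×8.314) = 181 K.
Isothermal: T stays 181 K; PV = const ⇒ V₂ = 205 L, P₂ = 24.0 kPa.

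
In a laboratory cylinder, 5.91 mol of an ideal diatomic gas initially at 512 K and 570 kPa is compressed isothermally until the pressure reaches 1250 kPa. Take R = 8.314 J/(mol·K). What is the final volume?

20.1 L

V₁ = nRT₁/P₁ = 5.91×8.314×512/570 = 44.1 L.
Isothermal: T stays 512 K; PV = const ⇒ V₂ = 20.1 L, P₂ = 1250 kPa.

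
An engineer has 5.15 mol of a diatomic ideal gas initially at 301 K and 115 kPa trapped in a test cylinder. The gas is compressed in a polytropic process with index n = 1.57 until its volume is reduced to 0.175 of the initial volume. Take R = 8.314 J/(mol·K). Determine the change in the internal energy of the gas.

V₁ = nRT₁/P₁ = 5.15×8.314×301/115 = 112 L.
Polytropic n=1.57: T₂ = T₁(V₁/V₂)^(n−1) = 301×(5.71)^0.57 = 813 K; P₂ = P₁(V₁/V₂)^n = 1770 kPa.
For an ideal gas ΔU = nCvΔT with Cv = (5/2)R = 20.8 J/(mol·K).
ΔU = 5.15×20.8×(813−301) = 54800 J.

54800 J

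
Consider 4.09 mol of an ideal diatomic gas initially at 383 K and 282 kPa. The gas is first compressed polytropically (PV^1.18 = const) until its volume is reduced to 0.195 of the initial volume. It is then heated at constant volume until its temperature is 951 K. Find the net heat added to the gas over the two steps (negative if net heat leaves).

23500 J

V₁ = nRT₁/P₁ = 4.09×8.314×383/282 = 46.2 L.
Step 1 — Polytropic n=1.18: T₂ = T₁(V₁/V₂)^(n−1) = 383×(5.13)^0.18 = 514 K; P₂ = P₁(V₁/V₂)^n = 1940 kPa.
W = (P₁V₁−P₂V₂)/(n−1) = (282×46.2−1940×9.01)/0.18 = -24800 J.
ΔU = nCvΔT = 4.09×20.8×(514−383) = 11100 J.
Q = ΔU + W = -13600 J.
State after step 1: P = 1940 kPa, V = 9.01 L, T = 514 K.
Step 2 — Isochoric: V stays 9.01 L; P/T = const ⇒ T₂ = 951 K, P₂ = 3590 kPa.
W = 0 (no volume change).
ΔU = nCvΔT = 4.09×20.8×(951−514) = 37100 J.
Q = ΔU = 37100 J.
Net over both steps: W = -24800 J, Q = 23500 J, ΔU = 48300 J.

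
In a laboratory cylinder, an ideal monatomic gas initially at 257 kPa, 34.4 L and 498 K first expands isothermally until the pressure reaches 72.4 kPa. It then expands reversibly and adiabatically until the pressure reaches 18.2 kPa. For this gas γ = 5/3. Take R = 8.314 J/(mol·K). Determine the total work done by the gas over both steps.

n = P₁V₁/(RT₁) = 257×34.4/(8.314×498) = 2.14 mol.
Step 1 — Isothermal: T stays 498 K; PV = const ⇒ V₂ = 122 L, P₂ = 72.4 kPa.
ΔU = 0 (ideal gas, T constant).
W = nRT ln(V₂/V₁) = 2.14×8.314×498×ln(3.55) = 11200 J.
Q = ΔU + W = 11200 J.
State after step 1: P = 72.4 kPa, V = 122 L, T = 498 K.
Step 2 — Adiabatic: T₂/T₁ = (P₂/P₁)^((γ−1)/γ) ⇒ T₂ = 498×(0.251)^0.400 = 287 K; V₂ = 280 L.
ΔU = nCvΔT = 2.14×12.5×(287−498) = -5630 J.
Q = 0 for an adiabatic process, so W = −ΔU = 5630 J.
Net over both steps: W = 16800 J, Q = 11200 J, ΔU = -5630 J.

16800 J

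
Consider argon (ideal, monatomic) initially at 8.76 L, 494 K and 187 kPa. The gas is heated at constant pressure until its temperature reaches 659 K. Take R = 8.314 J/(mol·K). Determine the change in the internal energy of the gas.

821 J

n = P₁V₁/(RT₁) = 187×8.76/(8.314×494) = 0.399 mol.
Isobaric: P stays 187 kPa; V/T = const ⇒ T₂ = 659 K, V₂ = 11.7 L.
For an ideal gas ΔU = nCvΔT with Cv = (3/2)R = 12.5 J/(mol·K).
ΔU = 0.399×12.5×(659−494) = 821 J.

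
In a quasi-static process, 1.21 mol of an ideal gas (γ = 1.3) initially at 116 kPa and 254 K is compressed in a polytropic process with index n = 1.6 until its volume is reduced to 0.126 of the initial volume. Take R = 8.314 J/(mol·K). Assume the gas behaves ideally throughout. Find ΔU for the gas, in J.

V₁ = nRT₁/P₁ = 1.21×8.314×254/116 = 22.0 L.
Polytropic n=1.6: T₂ = T₁(V₁/V₂)^(n−1) = 254×(7.94)^0.60 = 880 K; P₂ = P₁(V₁/V₂)^n = 3190 kPa.
For an ideal gas ΔU = nCvΔT with Cv = R/(γ−1) = 27.7 J/(mol·K).
ΔU = 1.21×27.7×(880−254) = 21000 J.

21000 J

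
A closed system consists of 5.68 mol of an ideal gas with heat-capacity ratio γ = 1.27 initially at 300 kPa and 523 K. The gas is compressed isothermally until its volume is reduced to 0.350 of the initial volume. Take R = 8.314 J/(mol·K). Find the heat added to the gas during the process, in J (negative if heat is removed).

-25900 J

V₁ = nRT₁/P₁ = 5.68×8.314×523/300 = 82.3 L.
Isothermal: T stays 523 K; PV = const ⇒ V₂ = 28.8 L, P₂ = 857 kPa.
ΔU = 0 (ideal gas, T constant).
W = nRT ln(V₂/V₁) = 5.68×8.314×523×ln(0.350) = -25900 J.
Q = ΔU + W = -25900 J.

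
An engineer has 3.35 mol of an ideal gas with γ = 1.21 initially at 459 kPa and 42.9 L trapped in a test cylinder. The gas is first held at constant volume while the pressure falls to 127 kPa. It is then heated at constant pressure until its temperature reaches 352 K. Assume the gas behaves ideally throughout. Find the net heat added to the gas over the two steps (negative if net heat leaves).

-42700 J

T₁ = P₁V₁/(nR) = 459×42.9/(3.35×8.314) = 707 K.
Step 1 — Isochoric: V stays 42.9 L; P/T = const ⇒ T₂ = 196 K, P₂ = 127 kPa.
W = 0 (no volume change).
ΔU = nCvΔT = 3.35×39.6×(196−707) = -67800 J.
Q = ΔU = -67800 J.
State after step 1: P = 127 kPa, V = 42.9 L, T = 196 K.
Step 2 — Isobaric: P stays 127 kPa; V/T = const ⇒ T₂ = 352 K, V₂ = 77.2 L.
W = PΔV = 127×(77.2−42.9) kPa·L = 4360 J.
ΔU = nCvΔT = 3.35×39.6×(352−196) = 20700 J.
Q = ΔU + W = nCpΔT = 25100 J.
Net over both steps: W = 4360 J, Q = -42700 J, ΔU = -47100 J.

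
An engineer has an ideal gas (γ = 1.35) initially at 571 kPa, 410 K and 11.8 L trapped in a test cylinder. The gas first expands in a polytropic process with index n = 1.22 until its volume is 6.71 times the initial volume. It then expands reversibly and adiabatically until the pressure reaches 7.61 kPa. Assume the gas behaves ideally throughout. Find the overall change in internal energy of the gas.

-11700 J

n = P₁V₁/(RT₁) = 571×11.8/(8.314×410) = 1.98 mol.
Step 1 — Polytropic n=1.22: T₂ = T₁(V₁/V₂)^(n−1) = 410×(0.149)^0.22 = 270 K; P₂ = P₁(V₁/V₂)^n = 56.0 kPa.
W = (P₁V₁−P₂V₂)/(n−1) = (571×11.8−56.0×79.2)/0.22 = 10500 J.
ΔU = nCvΔT = 1.98×23.8×(270−410) = -6590 J.
Q = ΔU + W = 3890 J.
State after step 1: P = 56.0 kPa, V = 79.2 L, T = 270 K.
Step 2 — Adiabatic: T₂/T₁ = (P₂/P₁)^((γ−1)/γ) ⇒ T₂ = 270×(0.136)^0.259 = 161 K; V₂ = 347 L.
ΔU = nCvΔT = 1.98×23.8×(161−270) = -5120 J.
Q = 0 for an adiabatic process, so W = −ΔU = 5120 J.
Net over both steps: W = 15600 J, Q = 3890 J, ΔU = -11700 J.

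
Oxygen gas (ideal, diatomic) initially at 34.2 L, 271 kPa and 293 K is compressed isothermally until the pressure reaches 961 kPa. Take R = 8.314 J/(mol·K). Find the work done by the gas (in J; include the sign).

-11700 J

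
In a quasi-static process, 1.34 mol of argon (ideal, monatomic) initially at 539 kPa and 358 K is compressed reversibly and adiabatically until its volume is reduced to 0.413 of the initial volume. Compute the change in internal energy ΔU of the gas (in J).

4800 J

V₁ = nRT₁/P₁ = 1.34×8.314×358/539 = 7.40 L.
Adiabatic: TV^(γ−1) = const ⇒ T₂ = 358×(2.42)^0.667 = 646 K; PV^γ = const ⇒ P₂ = 2350 kPa.
For an ideal gas ΔU = nCvΔT with Cv = (3/2)R = 12.5 J/(mol·K).
ΔU = 1.34×12.5×(646−358) = 4800 J.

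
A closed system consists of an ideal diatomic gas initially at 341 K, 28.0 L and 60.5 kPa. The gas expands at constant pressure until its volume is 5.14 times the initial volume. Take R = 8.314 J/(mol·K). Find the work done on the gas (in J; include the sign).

-7010 J

n = P₁V₁/(RT₁) = 60.5×28.0/(8.314×341) = 0.598 mol.
Isobaric: P stays 60.5 kPa; V/T = const ⇒ T₂ = 1750 K, V₂ = 144 L.
W = PΔV = 60.5×(144−28.0) kPa·L = 7010 J.
Work done on the gas = −W_by = -7010 J.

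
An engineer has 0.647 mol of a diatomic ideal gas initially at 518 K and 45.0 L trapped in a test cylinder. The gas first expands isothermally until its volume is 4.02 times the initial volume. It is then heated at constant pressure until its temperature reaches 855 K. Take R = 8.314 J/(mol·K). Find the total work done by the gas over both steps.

5690 J

P₁ = nRT₁/V₁ = 0.647×8.314×518/45.0 = 61.9 kPa.
Step 1 — Isothermal: T stays 518 K; PV = const ⇒ V₂ = 181 L, P₂ = 15.4 kPa.
ΔU = 0 (ideal gas, T constant).
W = nRT ln(V₂/V₁) = 0.647×8.314×518×ln(4.02) = 3880 J.
Q = ΔU + W = 3880 J.
State after step 1: P = 15.4 kPa, V = 181 L, T = 518 K.
Step 2 — Isobaric: P stays 15.4 kPa; V/T = const ⇒ T₂ = 855 K, V₂ = 299 L.
W = PΔV = 15.4×(299−181) kPa·L = 1810 J.
ΔU = nCvΔT = 0.647×20.8×(855−518) = 4530 J.
Q = ΔU + W = nCpΔT = 6340 J.
Net over both steps: W = 5690 J, Q = 10200 J, ΔU = 4530 J.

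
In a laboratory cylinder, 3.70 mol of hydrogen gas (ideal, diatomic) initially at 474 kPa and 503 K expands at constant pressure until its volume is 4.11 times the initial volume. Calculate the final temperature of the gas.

V₁ = nRT₁/P₁ = 3.70×8.314×503/474 = 32.6 L.
Isobaric: P stays 474 kPa; V/T = const ⇒ T₂ = 2070 K, V₂ = 134 L.

2070 K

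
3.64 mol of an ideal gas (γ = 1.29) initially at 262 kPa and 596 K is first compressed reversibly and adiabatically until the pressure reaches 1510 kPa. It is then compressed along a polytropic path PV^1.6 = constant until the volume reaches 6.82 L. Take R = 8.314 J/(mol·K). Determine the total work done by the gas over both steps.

V₁ = nRT₁/P₁ = 3.64×8.314×596/262 = 68.8 L.
Step 1 — Adiabatic: T₂/T₁ = (P₂/P₁)^((γ−1)/γ) ⇒ T₂ = 596×(5.76)^0.225 = 884 K; V₂ = 17.7 L.
ΔU = nCvΔT = 3.64×28.7×(884−596) = 30000 J.
Q = 0 for an adiabatic process, so W = −ΔU = -30000 J.
State after step 1: P = 1510 kPa, V = 17.7 L, T = 884 K.
Step 2 — Polytropic n=1.6: T₂ = T₁(V₁/V₂)^(n−1) = 884×(2.60)^0.60 = 1570 K; P₂ = P₁(V₁/V₂)^n = 6950 kPa.
W = (P₁V₁−P₂V₂)/(n−1) = (1510×17.7−6950×6.82)/0.60 = -34400 J.
ΔU = nCvΔT = 3.64×28.7×(1570−884) = 71300 J.
Q = ΔU + W = 36800 J.
Net over both steps: W = -64400 J, Q = 36800 J, ΔU = 101000 J.

-64400 J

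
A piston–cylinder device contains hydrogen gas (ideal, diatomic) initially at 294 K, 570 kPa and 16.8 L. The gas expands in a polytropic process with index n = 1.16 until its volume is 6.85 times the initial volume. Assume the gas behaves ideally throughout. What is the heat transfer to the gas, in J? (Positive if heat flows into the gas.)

9520 J

n = P₁V₁/(RT₁) = 570×16.8/(8.314×294) = 3.92 mol.
Polytropic n=1.16: T₂ = T₁(V₁/V₂)^(n−1) = 294×(0.146)^0.16 = 216 K; P₂ = P₁(V₁/V₂)^n = 61.2 kPa.
W = (P₁V₁−P₂V₂)/(n−1) = (570×16.8−61.2×115)/0.16 = 15900 J.
ΔU = nCvΔT = 3.92×20.8×(216−294) = -6340 J.
Q = ΔU + W = 9520 J.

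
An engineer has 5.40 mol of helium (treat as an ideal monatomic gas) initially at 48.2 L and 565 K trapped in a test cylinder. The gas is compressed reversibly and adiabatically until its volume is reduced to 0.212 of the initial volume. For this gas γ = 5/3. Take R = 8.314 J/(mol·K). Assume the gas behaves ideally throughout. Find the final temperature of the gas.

P₁ = nRT₁/V₁ = 5.40×8.314×565/48.2 = 526 kPa.
Adiabatic: TV^(γ−1) = const ⇒ T₂ = 565×(4.72)^0.667 = 1590 K; PV^γ = const ⇒ P₂ = 6980 kPa.

1590 K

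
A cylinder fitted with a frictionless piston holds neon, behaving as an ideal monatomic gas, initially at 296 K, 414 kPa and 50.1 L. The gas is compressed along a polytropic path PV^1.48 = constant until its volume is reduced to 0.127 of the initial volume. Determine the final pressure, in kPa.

Polytropic n=1.48: T₂ = T₁(V₁/V₂)^(n−1) = 296×(7.87)^0.48 = 797 K; P₂ = P₁(V₁/V₂)^n = 8780 kPa.

8780 kPa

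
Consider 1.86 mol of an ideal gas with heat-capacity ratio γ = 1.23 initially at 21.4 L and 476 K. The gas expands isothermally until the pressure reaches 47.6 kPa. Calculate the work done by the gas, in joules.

P₁ = nRT₁/V₁ = 1.86×8.314×476/21.4 = 344 kPa.
Isothermal: T stays 476 K; PV = const ⇒ V₂ = 155 L, P₂ = 47.6 kPa.
W = nRT ln(V₂/V₁) = 1.86×8.314×476×ln(7.23) = 14600 J.

14600 J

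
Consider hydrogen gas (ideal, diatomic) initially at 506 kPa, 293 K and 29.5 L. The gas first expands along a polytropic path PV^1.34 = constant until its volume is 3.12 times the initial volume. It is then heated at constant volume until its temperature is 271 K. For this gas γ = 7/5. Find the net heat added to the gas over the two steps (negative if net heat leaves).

n = P₁V₁/(RT₁) = 506×29.5/(8.314×293) = 6.13 mol.
Step 1 — Polytropic n=1.34: T₂ = T₁(V₁/V₂)^(n−1) = 293×(0.321)^0.34 = 199 K; P₂ = P₁(V₁/V₂)^n = 110 kPa.
W = (P₁V₁−P₂V₂)/(n−1) = (506×29.5−110×92.0)/0.34 = 14100 J.
ΔU = nCvΔT = 6.13×20.8×(199−293) = -12000 J.
Q = ΔU + W = 2110 J.
State after step 1: P = 110 kPa, V = 92.0 L, T = 199 K.
Step 2 — Isochoric: V stays 92.0 L; P/T = const ⇒ T₂ = 271 K, P₂ = 150 kPa.
W = 0 (no volume change).
ΔU = nCvΔT = 6.13×20.8×(271−199) = 9170 J.
Q = ΔU = 9170 J.
Net over both steps: W = 14100 J, Q = 11300 J, ΔU = -2800 J.

11300 J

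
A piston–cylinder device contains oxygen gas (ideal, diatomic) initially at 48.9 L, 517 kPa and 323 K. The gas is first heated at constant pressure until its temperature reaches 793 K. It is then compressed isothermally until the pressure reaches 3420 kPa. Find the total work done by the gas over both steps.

n = P₁V₁/(RT₁) = 517×48.9/(8.314×323) = 9.41 mol.
Step 1 — Isobaric: P stays 517 kPa; V/T = const ⇒ T₂ = 793 K, V₂ = 120 L.
W = PΔV = 517×(120−48.9) kPa·L = 36800 J.
ΔU = nCvΔT = 9.41×20.8×(793−323) = 92000 J.
Q = ΔU + W = nCpΔT = 129000 J.
State after step 1: P = 517 kPa, V = 120 L, T = 793 K.
Step 2 — Isothermal: T stays 793 K; PV = const ⇒ V₂ = 18.1 L, P₂ = 3420 kPa.
ΔU = 0 (ideal gas, T constant).
W = nRT ln(V₂/V₁) = 9.41×8.314×793×ln(0.151) = -117000 J.
Q = ΔU + W = -117000 J.
Net over both steps: W = -80500 J, Q = 11500 J, ΔU = 92000 J.

-80500 J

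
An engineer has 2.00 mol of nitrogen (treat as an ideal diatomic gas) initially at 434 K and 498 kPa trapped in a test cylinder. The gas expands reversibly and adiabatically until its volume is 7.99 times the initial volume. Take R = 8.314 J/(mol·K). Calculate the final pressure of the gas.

V₁ = nRT₁/P₁ = 2.00×8.314×434/498 = 14.5 L.
Adiabatic: TV^(γ−1) = const ⇒ T₂ = 434×(0.125)^0.400 = 189 K; PV^γ = const ⇒ P₂ = 27.1 kPa.

27.1 kPa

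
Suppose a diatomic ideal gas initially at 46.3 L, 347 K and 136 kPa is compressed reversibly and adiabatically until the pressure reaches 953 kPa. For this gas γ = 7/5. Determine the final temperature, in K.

Adiabatic: T₂/T₁ = (P₂/P₁)^((γ−1)/γ) ⇒ T₂ = 347×(7.01)^0.286 = 605 K; V₂ = 11.5 L.

605 K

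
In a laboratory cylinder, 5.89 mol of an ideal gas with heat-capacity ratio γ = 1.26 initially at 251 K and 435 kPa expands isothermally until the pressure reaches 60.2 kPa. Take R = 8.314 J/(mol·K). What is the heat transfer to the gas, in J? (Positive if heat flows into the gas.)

V₁ = nRT₁/P₁ = 5.89×8.314×251/435 = 28.3 L.
Isothermal: T stays 251 K; PV = const ⇒ V₂ = 204 L, P₂ = 60.2 kPa.
ΔU = 0 (ideal gas, T constant).
W = nRT ln(V₂/V₁) = 5.89×8.314×251×ln(7.23) = 24300 J.
Q = ΔU + W = 24300 J.

24300 J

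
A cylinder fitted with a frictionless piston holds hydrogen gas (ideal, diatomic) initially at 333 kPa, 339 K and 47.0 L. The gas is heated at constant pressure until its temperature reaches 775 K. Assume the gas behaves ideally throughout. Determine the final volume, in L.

Isobaric: P stays 333 kPa; V/T = const ⇒ T₂ = 775 K, V₂ = 107 L.

107 L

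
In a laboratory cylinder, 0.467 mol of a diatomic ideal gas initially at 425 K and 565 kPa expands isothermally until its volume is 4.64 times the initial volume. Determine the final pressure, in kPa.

122 kPa

V₁ = nRT₁/P₁ = 0.467×8.314×425/565 = 2.92 L.
Isothermal: T stays 425 K; PV = const ⇒ V₂ = 13.6 L, P₂ = 122 kPa.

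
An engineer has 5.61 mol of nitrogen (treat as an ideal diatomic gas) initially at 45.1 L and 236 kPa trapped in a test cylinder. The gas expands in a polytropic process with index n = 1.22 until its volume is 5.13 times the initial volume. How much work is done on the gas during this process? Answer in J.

T₁ = P₁V₁/(nR) = 236×45.1/(5.61×8.314) = 228 K.
Polytropic n=1.22: T₂ = T₁(V₁/V₂)^(n−1) = 228×(0.195)^0.22 = 159 K; P₂ = P₁(V₁/V₂)^n = 32.1 kPa.
W = (P₁V₁−P₂V₂)/(n−1) = (236×45.1−32.1×231)/0.22 = 14600 J.
Work done on the gas = −W_by = -14600 J.

-14600 J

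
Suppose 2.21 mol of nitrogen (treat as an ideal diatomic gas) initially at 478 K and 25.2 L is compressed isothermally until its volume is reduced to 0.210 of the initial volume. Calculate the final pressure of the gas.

P₁ = nRT₁/V₁ = 2.21×8.314×478/25.2 = 349 kPa.
Isothermal: T stays 478 K; PV = const ⇒ V₂ = 5.29 L, P₂ = 1660 kPa.

1660 kPa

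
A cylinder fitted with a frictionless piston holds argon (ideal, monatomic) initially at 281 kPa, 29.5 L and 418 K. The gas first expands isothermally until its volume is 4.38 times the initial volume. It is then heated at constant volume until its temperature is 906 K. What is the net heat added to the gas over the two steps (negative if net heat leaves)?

n = P₁V₁/(RT₁) = 281×29.5/(8.314×418) = 2.39 mol.
Step 1 — Isothermal: T stays 418 K; PV = const ⇒ V₂ = 129 L, P₂ = 64.2 kPa.
ΔU = 0 (ideal gas, T constant).
W = nRT ln(V₂/V₁) = 2.39×8.314×418×ln(4.38) = 12200 J.
Q = ΔU + W = 12200 J.
State after step 1: P = 64.2 kPa, V = 129 L, T = 418 K.
Step 2 — Isochoric: V stays 129 L; P/T = const ⇒ T₂ = 906 K, P₂ = 139 kPa.
W = 0 (no volume change).
ΔU = nCvΔT = 2.39×12.5×(906−418) = 14500 J.
Q = ΔU = 14500 J.
Net over both steps: W = 12200 J, Q = 26800 J, ΔU = 14500 J.

26800 J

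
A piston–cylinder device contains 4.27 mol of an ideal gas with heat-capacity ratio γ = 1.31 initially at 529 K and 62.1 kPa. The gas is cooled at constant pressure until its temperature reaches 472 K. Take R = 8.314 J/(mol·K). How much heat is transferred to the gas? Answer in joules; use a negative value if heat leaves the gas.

V₁ = nRT₁/P₁ = 4.27×8.314×529/62.1 = 302 L.
Isobaric: P stays 62.1 kPa; V/T = const ⇒ T₂ = 472 K, V₂ = 270 L.
W = PΔV = 62.1×(270−302) kPa·L = -2020 J.
ΔU = nCvΔT = 4.27×26.8×(472−529) = -6530 J.
Q = ΔU + W = nCpΔT = -8550 J.

-8550 J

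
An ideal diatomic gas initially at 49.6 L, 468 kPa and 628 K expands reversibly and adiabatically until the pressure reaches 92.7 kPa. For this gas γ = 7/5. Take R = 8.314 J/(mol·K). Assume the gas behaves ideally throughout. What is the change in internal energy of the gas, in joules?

-21500 J

n = P₁V₁/(RT₁) = 468×49.6/(8.314×628) = 4.45 mol.
Adiabatic: T₂/T₁ = (P₂/P₁)^((γ−1)/γ) ⇒ T₂ = 628×(0.198)^0.286 = 395 K; V₂ = 158 L.
For an ideal gas ΔU = nCvΔT with Cv = (5/2)R = 20.8 J/(mol·K).
ΔU = 4.45×20.8×(395−628) = -21500 J.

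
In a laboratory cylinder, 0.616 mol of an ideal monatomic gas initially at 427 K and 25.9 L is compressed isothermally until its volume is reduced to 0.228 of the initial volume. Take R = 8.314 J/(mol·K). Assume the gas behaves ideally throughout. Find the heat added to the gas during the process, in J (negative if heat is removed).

-3230 J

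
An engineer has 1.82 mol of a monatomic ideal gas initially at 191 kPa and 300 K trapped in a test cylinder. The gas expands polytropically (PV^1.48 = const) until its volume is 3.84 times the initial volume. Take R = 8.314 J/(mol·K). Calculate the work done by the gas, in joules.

V₁ = nRT₁/P₁ = 1.82×8.314×300/191 = 23.8 L.
Polytropic n=1.48: T₂ = T₁(V₁/V₂)^(n−1) = 300×(0.260)^0.48 = 157 K; P₂ = P₁(V₁/V₂)^n = 26.1 kPa.
W = (P₁V₁−P₂V₂)/(n−1) = (191×23.8−26.1×91.3)/0.48 = 4500 J.

4500 J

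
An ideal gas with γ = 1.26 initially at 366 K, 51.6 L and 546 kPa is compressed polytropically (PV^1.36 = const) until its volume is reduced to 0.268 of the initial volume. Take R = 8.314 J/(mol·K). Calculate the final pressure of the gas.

3270 kPa

Polytropic n=1.36: T₂ = T₁(V₁/V₂)^(n−1) = 366×(3.73)^0.36 = 588 K; P₂ = P₁(V₁/V₂)^n = 3270 kPa.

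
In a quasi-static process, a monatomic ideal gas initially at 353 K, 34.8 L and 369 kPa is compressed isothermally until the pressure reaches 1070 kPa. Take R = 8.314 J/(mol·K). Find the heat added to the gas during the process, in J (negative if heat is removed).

n = P₁V₁/(RT₁) = 369×34.8/(8.314×353) = 4.38 mol.
Isothermal: T stays 353 K; PV = const ⇒ V₂ = 12.0 L, P₂ = 1070 kPa.
ΔU = 0 (ideal gas, T constant).
W = nRT ln(V₂/V₁) = 4.38×8.314×353×ln(0.345) = -13700 J.
Q = ΔU + W = -13700 J.

-13700 J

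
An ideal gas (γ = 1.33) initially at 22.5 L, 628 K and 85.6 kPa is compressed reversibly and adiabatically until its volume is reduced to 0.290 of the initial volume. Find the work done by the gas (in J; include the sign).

-2940 J

n = P₁V₁/(RT₁) = 85.6×22.5/(8.314×628) = 0.369 mol.
Adiabatic: TV^(γ−1) = const ⇒ T₂ = 628×(3.45)^0.330 = 945 K; PV^γ = const ⇒ P₂ = 444 kPa.
ΔU = nCvΔT = 0.369×25.2×(945−628) = 2940 J.
Q = 0 for an adiabatic process, so W = −ΔU = -2940 J.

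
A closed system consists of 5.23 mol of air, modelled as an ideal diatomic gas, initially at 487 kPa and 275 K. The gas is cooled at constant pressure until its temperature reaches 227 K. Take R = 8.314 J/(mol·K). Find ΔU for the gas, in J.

V₁ = nRT₁/P₁ = 5.23×8.314×275/487 = 24.6 L.
Isobaric: P stays 487 kPa; V/T = const ⇒ T₂ = 227 K, V₂ = 20.3 L.
For an ideal gas ΔU = nCvΔT with Cv = (5/2)R = 20.8 J/(mol·K).
ΔU = 5.23×20.8×(227−275) = -5220 J.

-5220 J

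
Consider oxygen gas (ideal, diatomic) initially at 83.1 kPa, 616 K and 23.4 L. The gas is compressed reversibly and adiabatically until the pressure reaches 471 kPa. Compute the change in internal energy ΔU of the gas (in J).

n = P₁V₁/(RT₁) = 83.1×23.4/(8.314×616) = 0.380 mol.
Adiabatic: T₂/T₁ = (P₂/P₁)^((γ−1)/γ) ⇒ T₂ = 616×(5.67)^0.286 = 1010 K; V₂ = 6.78 L.
For an ideal gas ΔU = nCvΔT with Cv = (5/2)R = 20.8 J/(mol·K).
ΔU = 0.380×20.8×(1010−616) = 3120 J.

3120 J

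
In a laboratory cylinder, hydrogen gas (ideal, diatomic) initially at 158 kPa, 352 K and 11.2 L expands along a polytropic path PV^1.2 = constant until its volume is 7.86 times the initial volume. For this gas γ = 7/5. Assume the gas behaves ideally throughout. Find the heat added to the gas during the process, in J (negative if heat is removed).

1490 J

n = P₁V₁/(RT₁) = 158×11.2/(8.314×352) = 0.605 mol.
Polytropic n=1.2: T₂ = T₁(V₁/V₂)^(n−1) = 352×(0.127)^0.20 = 233 K; P₂ = P₁(V₁/V₂)^n = 13.3 kPa.
W = (P₁V₁−P₂V₂)/(n−1) = (158×11.2−13.3×88.0)/0.20 = 2990 J.
ΔU = nCvΔT = 0.605×20.8×(233−352) = -1490 J.
Q = ΔU + W = 1490 J.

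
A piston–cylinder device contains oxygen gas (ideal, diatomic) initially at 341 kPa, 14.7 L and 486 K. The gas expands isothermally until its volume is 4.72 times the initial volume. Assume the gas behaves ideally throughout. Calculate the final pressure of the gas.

72.2 kPa

Isothermal: T stays 486 K; PV = const ⇒ V₂ = 69.4 L, P₂ = 72.2 kPa.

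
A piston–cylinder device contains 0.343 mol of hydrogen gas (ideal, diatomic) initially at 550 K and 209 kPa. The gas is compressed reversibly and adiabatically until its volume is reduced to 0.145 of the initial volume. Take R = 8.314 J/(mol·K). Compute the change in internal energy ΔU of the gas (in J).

4570 J

V₁ = nRT₁/P₁ = 0.343×8.314×550/209 = 7.50 L.
Adiabatic: TV^(γ−1) = const ⇒ T₂ = 550×(6.90)^0.400 = 1190 K; PV^γ = const ⇒ P₂ = 3120 kPa.
For an ideal gas ΔU = nCvΔT with Cv = (5/2)R = 20.8 J/(mol·K).
ΔU = 0.343×20.8×(1190−550) = 4570 J.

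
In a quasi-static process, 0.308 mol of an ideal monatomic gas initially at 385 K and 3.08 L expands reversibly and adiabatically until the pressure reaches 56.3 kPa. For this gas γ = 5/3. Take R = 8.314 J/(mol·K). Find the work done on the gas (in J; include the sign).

-741 J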